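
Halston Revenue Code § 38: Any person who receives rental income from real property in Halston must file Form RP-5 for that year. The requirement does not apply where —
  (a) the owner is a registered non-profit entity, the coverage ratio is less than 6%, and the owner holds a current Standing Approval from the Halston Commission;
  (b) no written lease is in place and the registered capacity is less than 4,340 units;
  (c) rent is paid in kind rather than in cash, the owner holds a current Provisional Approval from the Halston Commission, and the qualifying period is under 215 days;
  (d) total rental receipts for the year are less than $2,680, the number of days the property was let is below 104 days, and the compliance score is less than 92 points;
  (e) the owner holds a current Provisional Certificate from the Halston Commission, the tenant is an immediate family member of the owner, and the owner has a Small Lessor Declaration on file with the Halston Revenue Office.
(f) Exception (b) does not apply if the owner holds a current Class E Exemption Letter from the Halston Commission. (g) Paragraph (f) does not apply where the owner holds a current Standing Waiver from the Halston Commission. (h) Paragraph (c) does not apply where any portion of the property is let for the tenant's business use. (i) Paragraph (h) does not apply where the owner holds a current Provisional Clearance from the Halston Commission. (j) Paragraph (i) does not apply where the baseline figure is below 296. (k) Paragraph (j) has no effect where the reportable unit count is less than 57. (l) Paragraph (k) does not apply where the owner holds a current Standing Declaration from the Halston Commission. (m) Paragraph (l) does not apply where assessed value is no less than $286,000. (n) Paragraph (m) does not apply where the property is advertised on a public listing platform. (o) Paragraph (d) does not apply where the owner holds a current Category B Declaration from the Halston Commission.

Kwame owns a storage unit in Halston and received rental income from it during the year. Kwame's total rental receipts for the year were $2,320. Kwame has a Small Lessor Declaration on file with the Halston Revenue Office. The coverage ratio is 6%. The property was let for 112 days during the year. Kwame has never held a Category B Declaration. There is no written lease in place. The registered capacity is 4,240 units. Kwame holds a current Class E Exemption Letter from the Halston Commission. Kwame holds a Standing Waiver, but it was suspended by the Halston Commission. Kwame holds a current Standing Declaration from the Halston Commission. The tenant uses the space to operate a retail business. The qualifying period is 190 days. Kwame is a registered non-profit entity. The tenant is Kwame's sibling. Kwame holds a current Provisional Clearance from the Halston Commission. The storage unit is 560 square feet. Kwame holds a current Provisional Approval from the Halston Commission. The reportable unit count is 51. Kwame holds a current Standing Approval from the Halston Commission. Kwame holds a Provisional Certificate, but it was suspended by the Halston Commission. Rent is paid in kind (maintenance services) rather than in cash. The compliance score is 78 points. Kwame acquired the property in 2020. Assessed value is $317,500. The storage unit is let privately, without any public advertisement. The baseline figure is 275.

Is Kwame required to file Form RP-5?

Exception (a) fails — the coverage ratio is 6%, not less than 6%.
Exception (b)'s conditions are all satisfied: there is no written lease; the registered capacity is 4,240 units, less than the 4,340 units limit. However, paragraphs (f)–(g) must be considered: (f) operates against (b): a current Class E Exemption Letter is held. (g) is not triggered (no current Standing Waiver is held), so (f) stands. (b) is therefore removed.
Exception (c)'s conditions are all satisfied: rent is paid in kind; a current Provisional Approval is held; the qualifying period is 190 days, under the 215 days limit. Considering the limiting provisions: (h) would limit (c) — the space is let for business use — but (i) sets (h) aside: (i) operates against (h): a current Provisional Clearance is held. (j) is engaged (the baseline figure is 275, below the 296 limit), but is overridden by (k): (k) operates against (j): the reportable unit count is 51, less than the 57 limit. (l) applies (a current Standing Declaration is held), but is displaced by (m): (m) operates — assessed value is $317,500, meeting the $286,000 threshold. (n) does not operate here (the property is let privately without advertisement), so (m) stands. Exception (c) stands.
Exception (d) fails — the number of days the property was let is 112 days, not below 104 days.
Exception (e) does not apply: there is no Provisional Certificate in force.

No — exception (c) applies; Kwame is not required to file Form RP-5.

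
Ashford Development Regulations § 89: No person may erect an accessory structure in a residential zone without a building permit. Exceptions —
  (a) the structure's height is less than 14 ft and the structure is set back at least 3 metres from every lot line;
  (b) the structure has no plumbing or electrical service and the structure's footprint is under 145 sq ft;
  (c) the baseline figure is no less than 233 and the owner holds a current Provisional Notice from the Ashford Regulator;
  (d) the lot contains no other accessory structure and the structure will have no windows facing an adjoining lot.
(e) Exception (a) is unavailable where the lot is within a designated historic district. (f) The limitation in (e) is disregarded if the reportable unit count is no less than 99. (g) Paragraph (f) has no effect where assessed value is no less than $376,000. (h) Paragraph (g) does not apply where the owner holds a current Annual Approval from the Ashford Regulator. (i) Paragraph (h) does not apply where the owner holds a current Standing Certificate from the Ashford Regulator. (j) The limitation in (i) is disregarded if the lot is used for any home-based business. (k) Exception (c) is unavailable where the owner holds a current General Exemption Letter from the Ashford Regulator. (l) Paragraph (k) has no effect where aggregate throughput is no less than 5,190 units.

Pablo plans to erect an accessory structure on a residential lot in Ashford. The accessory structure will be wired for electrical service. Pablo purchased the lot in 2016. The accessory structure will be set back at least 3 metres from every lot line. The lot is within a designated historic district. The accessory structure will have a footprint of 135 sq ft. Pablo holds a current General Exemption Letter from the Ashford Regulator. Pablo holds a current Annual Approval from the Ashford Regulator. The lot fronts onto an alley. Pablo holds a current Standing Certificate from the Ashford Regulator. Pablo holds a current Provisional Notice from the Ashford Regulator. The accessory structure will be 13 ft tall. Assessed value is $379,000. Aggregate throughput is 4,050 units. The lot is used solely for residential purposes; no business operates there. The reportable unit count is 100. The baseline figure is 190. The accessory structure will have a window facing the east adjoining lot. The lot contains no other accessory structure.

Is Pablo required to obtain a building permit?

Yes — Pablo must obtain a building permit.

Exception (a) is satisfied on its face — the structure's height is 13 ft, less than the 14 ft limit; the setback is at least 3 m on every side. Turning to paragraphs (e)–(j): (e) applies — the lot is in a historic district. (f) operates (the reportable unit count is 100, meeting the 99 threshold), but is displaced by (g): (g) operates against (f): assessed value is $379,000, meeting the $376,000 threshold. (h) operates (a current Annual Approval is held), but yields to (i): (i) operates against (h): a current Standing Certificate is held. (j) is inapplicable (the lot is solely residential), so (i) stands. (a) is therefore removed.
Exception (b) fails — electrical service is planned.
Exception (c) requires that the baseline figure is no less than 233; but the baseline figure is 190, short of 233, so (c) is unavailable.
Exception (d) requires that the structure will have no windows facing an adjoining lot; but a window faces an adjoining lot, so (d) is unavailable.
None of the exceptions is available; § 89 applies in full.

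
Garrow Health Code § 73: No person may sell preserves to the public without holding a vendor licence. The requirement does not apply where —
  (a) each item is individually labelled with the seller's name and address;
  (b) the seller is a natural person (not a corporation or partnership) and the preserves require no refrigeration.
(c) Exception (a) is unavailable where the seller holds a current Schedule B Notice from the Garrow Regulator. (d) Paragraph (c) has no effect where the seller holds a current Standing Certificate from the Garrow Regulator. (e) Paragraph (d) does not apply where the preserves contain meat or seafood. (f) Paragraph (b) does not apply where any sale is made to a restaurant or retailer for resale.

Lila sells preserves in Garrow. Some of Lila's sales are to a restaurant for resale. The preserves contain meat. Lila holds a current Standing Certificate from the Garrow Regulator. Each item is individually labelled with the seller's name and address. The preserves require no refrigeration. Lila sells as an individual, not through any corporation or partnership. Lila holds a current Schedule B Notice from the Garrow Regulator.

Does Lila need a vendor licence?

Exception (a): items are individually labelled — every condition holds. However, paragraphs (c)–(e) must be considered: (c) operates against (a): a current Schedule B Notice is held. (d) is engaged (a current Standing Certificate is held), but is set aside by (e): (e) operates against (d): the preserves contain meat. Exception (a) does not apply.
Exception (b) is satisfied on its face — the seller is a natural person; the preserves are shelf-stable. But applying paragraph (f): (f) is engaged — some sales are to a restaurant for resale. (b) is therefore removed.
No exception is made out. Lila falls within the general rule.

Yes — Lila must hold a vendor licence.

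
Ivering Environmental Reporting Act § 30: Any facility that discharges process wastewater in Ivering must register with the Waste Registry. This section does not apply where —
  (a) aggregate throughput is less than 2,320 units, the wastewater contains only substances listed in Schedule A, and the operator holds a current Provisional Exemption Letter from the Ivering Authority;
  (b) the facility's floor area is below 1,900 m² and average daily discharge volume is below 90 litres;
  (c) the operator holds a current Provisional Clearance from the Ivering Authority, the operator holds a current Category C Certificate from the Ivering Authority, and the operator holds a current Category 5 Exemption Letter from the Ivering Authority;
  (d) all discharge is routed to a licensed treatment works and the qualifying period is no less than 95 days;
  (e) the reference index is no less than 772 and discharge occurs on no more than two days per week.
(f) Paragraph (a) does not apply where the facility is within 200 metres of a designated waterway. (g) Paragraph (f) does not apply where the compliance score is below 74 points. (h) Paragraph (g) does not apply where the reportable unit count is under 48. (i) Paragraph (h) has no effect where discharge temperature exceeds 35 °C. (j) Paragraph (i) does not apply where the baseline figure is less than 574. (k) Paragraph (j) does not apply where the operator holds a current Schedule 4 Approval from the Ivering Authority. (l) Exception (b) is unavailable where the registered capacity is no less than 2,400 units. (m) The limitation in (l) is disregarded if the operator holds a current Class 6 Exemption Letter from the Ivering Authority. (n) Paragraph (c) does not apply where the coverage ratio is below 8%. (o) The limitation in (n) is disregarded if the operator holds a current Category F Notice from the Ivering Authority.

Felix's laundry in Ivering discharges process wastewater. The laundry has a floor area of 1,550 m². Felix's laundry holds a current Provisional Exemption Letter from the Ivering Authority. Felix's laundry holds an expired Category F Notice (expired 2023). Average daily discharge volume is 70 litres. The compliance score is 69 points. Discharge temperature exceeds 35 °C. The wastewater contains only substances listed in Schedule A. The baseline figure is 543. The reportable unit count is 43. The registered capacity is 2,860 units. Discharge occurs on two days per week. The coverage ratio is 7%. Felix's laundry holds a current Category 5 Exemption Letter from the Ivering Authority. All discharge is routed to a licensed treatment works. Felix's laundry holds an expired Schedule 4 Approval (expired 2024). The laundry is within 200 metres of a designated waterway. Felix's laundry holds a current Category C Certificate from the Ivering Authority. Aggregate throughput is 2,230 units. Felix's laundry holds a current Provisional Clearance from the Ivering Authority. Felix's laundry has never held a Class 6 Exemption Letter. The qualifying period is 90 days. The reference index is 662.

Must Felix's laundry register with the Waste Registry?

Yes — Felix's laundry must register with the Waste Registry.

Exception (a)'s conditions are all satisfied: aggregate throughput is 2,230 units, less than the 2,320 units limit; the wastewater is Schedule-A-only; a current Provisional Exemption Letter is held. But applying paragraphs (f)–(k): (f) operates — the laundry is within 200 m of a designated waterway. (g) would limit (f) — the compliance score is 69 points, below the 74 points limit — but (h) sets (g) aside: (h) operates against (g): the reportable unit count is 43, under the 48 limit. (i) is engaged (discharge temperature exceeds 35 °C), but yields to (j): (j) operates — the baseline figure is 543, less than the 574 limit. (k) is not triggered (the Schedule 4 Approval is not current), so (j) stands. (a) is therefore removed.
All of (b)'s requirements are met (the facility's floor area is 1,550 m², below the 1,900 m² limit; average daily discharge volume is 70 litres, below the 90 litres limit). Turning to paragraphs (l)–(m): (l) operates against (b): the registered capacity is 2,860 units, meeting the 2,400 units threshold. (m), which would lift (l), is inapplicable — no current Class 6 Exemption Letter is held. Exception (b) does not apply.
All of (c)'s requirements are met (a current Provisional Clearance is held; a current Category C Certificate is held; a current Category 5 Exemption Letter is held). But: (n) operates against (c): the coverage ratio is 7%, below the 8% limit. (o) is not triggered (the Category F Notice is not current), so (n) stands. So (c) is unavailable.
Exception (d) does not apply: the qualifying period is 90 days, short of 95 days.
Exception (e) fails — the reference index is 662, short of 772.
Every exception is unavailable, so the rule governs.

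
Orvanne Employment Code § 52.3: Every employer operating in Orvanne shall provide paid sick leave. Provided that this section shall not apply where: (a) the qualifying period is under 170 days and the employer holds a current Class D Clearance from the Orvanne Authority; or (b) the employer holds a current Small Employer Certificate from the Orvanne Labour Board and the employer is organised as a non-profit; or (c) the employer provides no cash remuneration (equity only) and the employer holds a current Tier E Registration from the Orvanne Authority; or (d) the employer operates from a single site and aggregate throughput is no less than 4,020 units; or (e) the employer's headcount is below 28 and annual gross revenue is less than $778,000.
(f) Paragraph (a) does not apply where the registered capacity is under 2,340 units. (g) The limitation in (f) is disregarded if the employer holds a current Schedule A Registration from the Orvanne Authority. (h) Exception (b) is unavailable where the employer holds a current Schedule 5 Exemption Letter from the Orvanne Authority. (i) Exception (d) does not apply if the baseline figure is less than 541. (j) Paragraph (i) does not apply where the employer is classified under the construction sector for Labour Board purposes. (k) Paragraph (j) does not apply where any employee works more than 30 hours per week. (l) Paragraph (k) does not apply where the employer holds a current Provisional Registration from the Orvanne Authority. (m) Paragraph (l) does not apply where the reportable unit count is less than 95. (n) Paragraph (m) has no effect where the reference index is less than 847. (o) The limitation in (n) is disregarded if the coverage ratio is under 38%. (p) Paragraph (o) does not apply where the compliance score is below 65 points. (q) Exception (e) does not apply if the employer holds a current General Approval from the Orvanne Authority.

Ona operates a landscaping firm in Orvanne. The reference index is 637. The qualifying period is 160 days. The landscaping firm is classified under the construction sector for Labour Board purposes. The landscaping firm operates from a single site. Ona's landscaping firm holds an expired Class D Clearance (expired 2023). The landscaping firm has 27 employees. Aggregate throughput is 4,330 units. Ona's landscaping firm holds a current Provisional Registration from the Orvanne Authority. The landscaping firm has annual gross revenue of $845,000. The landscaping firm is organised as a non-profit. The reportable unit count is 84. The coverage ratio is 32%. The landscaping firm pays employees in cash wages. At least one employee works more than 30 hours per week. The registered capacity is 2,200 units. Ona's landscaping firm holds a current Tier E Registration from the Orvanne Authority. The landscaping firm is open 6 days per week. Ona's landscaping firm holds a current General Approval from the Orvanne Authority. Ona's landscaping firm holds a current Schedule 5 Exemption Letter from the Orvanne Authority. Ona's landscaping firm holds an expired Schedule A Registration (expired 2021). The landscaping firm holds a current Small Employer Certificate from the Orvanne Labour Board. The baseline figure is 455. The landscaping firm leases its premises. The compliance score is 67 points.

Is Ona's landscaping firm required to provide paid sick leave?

Yes — Ona's landscaping firm must provide paid sick leave.

Exception (a) does not apply: no current Class D Clearance is held.
All of (b)'s requirements are met (a current Small Employer Certificate is held; the employer is a non-profit). However, paragraph (h) must be considered: (h) operates against (b): a current Schedule 5 Exemption Letter is held. So (b) is unavailable.
Exception (c) requires that the employer provides no cash remuneration (equity only); but employees are paid cash wages, so (c) is unavailable.
Exception (d)'s conditions are all satisfied: the employer operates from a single site; aggregate throughput is 4,330 units, meeting the 4,020 units threshold. Turning to paragraphs (i)–(p): (i) operates against (d): the baseline figure is 455, less than the 541 limit. (j) would limit (i) — the landscaping firm is classified under the construction sector — but (k) sets (j) aside: (k) operates — at least one employee exceeds 30 hours/week. (l) would limit (k) — a current Provisional Registration is held — but (m) sets (l) aside: (m) operates — the reportable unit count is 84, less than the 95 limit. (n) is engaged (the reference index is 637, less than the 847 limit), but is overridden by (o): (o) is engaged — the coverage ratio is 32%, under the 38% limit. (p), which would lift (o), is not triggered — the compliance score is 67 points, not below 65 points. So (d) is unavailable.
Exception (e) does not apply: annual gross revenue is $845,000, not less than $778,000.
None of the exceptions is available; § 52.3 applies in full.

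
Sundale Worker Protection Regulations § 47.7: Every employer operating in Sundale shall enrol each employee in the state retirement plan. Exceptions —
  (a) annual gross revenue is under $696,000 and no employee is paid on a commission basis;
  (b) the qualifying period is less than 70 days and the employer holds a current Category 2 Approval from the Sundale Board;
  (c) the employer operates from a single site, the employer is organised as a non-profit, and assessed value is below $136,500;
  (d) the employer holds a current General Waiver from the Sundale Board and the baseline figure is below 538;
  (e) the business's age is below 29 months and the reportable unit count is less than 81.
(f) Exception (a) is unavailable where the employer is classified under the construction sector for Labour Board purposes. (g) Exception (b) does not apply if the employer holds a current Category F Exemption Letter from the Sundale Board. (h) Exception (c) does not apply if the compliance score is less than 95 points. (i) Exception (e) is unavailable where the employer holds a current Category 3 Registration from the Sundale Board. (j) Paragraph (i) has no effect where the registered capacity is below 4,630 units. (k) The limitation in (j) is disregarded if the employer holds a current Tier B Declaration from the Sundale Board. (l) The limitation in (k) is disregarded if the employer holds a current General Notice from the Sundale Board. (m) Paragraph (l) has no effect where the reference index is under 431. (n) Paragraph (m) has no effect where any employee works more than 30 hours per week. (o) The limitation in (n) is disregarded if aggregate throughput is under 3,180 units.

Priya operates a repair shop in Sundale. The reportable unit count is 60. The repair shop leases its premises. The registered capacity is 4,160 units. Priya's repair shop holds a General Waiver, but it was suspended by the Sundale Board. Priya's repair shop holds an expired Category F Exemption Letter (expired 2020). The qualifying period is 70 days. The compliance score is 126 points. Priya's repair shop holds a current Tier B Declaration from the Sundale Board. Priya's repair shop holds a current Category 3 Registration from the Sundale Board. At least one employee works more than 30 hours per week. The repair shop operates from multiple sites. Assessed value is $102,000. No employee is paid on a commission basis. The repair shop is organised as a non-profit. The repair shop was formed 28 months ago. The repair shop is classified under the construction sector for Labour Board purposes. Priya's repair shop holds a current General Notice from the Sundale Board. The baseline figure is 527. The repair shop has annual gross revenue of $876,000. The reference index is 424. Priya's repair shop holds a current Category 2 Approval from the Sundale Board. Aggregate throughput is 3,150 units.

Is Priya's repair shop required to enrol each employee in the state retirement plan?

Exception (a) requires that annual gross revenue is under $696,000; but annual gross revenue is $876,000, not under $696,000, so (a) is unavailable.
Exception (b) fails — the qualifying period is 70 days, not less than 70 days.
Exception (c) does not apply: the employer operates from multiple sites.
Exception (d) fails — no current General Waiver is held.
Exception (e): the business's age is 28 months, below the 29 months limit; the reportable unit count is 60, less than the 81 limit — every condition holds. But applying paragraphs (i)–(o): (i) is triggered — a current Category 3 Registration is held. (j) would limit (i) — the registered capacity is 4,160 units, below the 4,630 units limit — but (k) sets (j) aside: (k) operates against (j): a current Tier B Declaration is held. (l) would limit (k) — a current General Notice is held — but (m) sets (l) aside: (m) operates against (l): the reference index is 424, under the 431 limit. (n) would limit (m) — at least one employee exceeds 30 hours/week — but (o) sets (n) aside: (o) operates against (n): aggregate throughput is 3,150 units, under the 3,180 units limit. (e) is therefore removed.
No exception displaces § 47.7.

Yes — Priya's repair shop must enrol each employee in the state retirement plan.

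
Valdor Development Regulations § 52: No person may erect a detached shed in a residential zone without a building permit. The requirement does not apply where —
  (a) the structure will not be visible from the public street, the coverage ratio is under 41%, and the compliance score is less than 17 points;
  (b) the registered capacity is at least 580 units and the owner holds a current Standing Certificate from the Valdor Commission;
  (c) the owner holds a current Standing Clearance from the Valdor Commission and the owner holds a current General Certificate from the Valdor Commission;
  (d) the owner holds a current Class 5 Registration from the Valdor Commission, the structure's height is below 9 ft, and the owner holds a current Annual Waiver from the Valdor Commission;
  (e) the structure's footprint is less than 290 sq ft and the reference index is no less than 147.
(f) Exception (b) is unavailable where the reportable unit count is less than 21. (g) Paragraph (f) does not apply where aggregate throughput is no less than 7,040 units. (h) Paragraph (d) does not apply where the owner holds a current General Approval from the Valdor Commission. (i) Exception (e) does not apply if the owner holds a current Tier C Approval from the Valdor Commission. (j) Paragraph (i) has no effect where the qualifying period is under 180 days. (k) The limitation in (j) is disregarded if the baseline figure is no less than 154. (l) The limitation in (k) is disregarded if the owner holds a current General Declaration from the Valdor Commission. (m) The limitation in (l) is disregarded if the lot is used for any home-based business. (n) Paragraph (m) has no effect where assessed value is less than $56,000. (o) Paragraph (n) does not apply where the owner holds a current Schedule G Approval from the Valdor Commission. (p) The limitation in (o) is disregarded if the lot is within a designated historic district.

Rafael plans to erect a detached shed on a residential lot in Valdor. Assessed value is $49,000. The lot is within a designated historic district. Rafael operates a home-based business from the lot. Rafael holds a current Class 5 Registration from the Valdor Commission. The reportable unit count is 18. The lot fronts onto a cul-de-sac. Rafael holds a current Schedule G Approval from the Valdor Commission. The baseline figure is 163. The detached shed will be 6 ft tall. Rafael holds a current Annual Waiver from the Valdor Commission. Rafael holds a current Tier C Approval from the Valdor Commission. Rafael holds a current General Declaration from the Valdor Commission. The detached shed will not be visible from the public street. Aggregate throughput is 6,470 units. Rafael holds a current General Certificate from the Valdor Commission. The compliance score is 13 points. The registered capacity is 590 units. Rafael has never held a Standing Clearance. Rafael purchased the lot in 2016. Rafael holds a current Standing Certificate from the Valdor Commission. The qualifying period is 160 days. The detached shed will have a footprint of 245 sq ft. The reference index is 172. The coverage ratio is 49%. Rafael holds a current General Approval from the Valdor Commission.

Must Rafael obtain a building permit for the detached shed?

No — exception (e) applies; Rafael does not need a building permit.

Exception (a) does not apply: the coverage ratio is 49%, not under 41%.
All of (b)'s requirements are met (the registered capacity is 590 units, meeting the 580 units threshold; a current Standing Certificate is held). But: (f) applies — the reportable unit count is 18, less than the 21 limit. (g) does not operate here (aggregate throughput is 6,470 units, short of 7,040 units), so (f) stands. (b) is therefore removed.
Exception (c) requires that the owner holds a current Standing Clearance from the Valdor Commission; but the Standing Clearance is not current, so (c) is unavailable.
Exception (d)'s conditions are all satisfied: a current Class 5 Registration is held; the structure's height is 6 ft, below the 9 ft limit; a current Annual Waiver is held. But: (h) is engaged — a current General Approval is held. So (d) is unavailable.
Exception (e)'s conditions are all satisfied: the structure's footprint is 245 sq ft, less than the 290 sq ft limit; the reference index is 172, meeting the 147 threshold. As to paragraphs (i)–(p): (i) would limit (e) — a current Tier C Approval is held — but (j) sets (i) aside: (j) is engaged — the qualifying period is 160 days, under the 180 days limit. (k) would limit (j) — the baseline figure is 163, meeting the 154 threshold — but (l) sets (k) aside: (l) operates — a current General Declaration is held. (m) applies (a home-based business operates on the lot), but yields to (n): (n) is engaged — assessed value is $49,000, less than the $56,000 limit. (o) is engaged (a current Schedule G Approval is held), but yields to (p): (p) operates against (o): the lot is in a historic district. Exception (e) stands.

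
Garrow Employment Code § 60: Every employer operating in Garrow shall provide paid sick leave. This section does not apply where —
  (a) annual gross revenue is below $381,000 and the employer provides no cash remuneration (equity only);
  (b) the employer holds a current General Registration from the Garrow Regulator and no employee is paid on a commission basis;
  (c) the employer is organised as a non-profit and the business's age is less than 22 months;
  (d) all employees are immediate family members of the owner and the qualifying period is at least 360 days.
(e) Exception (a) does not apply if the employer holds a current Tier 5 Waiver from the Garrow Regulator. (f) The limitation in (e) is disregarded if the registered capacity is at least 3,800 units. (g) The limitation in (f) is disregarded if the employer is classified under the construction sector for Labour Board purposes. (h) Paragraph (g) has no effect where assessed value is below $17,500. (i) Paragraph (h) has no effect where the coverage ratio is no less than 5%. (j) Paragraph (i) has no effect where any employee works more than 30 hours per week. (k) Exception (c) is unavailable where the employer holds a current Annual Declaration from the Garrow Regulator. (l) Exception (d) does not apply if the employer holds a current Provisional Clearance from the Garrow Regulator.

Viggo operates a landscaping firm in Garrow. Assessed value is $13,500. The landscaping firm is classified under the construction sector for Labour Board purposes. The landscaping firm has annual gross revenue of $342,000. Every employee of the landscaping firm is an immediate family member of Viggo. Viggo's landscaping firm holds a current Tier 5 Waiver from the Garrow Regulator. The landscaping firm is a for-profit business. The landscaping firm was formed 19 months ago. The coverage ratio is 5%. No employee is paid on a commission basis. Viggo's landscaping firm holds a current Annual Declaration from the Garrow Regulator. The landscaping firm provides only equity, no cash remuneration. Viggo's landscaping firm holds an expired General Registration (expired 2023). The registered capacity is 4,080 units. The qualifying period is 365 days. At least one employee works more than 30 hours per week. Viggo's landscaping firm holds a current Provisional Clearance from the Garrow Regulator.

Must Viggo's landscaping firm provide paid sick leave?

No — exception (a) applies; Viggo's landscaping firm is not required to provide paid sick leave.

Exception (a): annual gross revenue is $342,000, below the $381,000 limit; remuneration is equity-only — every condition holds. Considering the limiting provisions: (e) is engaged (a current Tier 5 Waiver is held), but is displaced by (f): (f) is triggered — the registered capacity is 4,080 units, meeting the 3,800 units threshold. (g) would limit (f) — the landscaping firm is classified under the construction sector — but (h) sets (g) aside: (h) operates — assessed value is $13,500, below the $17,500 limit. (i) would limit (h) — the coverage ratio is 5%, meeting the 5% threshold — but (j) sets (i) aside: (j) operates against (i): at least one employee exceeds 30 hours/week. (a) remains available.
Exception (b) does not apply: there is no General Registration in force.
Exception (c) does not apply: the employer is for-profit.
Exception (d): every employee is an immediate family member; the qualifying period is 365 days, meeting the 360 days threshold — every condition holds. But: (l) applies — a current Provisional Clearance is held. Exception (d) does not apply.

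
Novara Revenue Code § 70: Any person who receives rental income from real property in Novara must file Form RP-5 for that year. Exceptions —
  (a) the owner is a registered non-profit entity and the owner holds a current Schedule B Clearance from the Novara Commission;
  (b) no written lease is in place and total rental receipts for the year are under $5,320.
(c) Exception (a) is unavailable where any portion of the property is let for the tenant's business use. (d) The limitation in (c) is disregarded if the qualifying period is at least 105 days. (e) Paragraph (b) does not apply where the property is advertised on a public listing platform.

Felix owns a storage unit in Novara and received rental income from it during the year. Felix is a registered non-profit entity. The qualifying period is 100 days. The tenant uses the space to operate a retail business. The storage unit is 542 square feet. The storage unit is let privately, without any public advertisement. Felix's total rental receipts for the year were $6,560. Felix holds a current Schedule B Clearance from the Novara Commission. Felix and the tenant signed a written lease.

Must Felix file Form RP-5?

Exception (a)'s conditions are all satisfied: Felix is a registered non-profit; a current Schedule B Clearance is held. But applying paragraphs (c)–(d): (c) operates — the space is let for business use. (d), which would lift (c), is inapplicable — the qualifying period is 100 days, short of 105 days. (a) is therefore removed.
Exception (b) fails — a written lease is in place.
No exception is made out. Felix falls within the general rule.

Yes — Felix must file Form RP-5.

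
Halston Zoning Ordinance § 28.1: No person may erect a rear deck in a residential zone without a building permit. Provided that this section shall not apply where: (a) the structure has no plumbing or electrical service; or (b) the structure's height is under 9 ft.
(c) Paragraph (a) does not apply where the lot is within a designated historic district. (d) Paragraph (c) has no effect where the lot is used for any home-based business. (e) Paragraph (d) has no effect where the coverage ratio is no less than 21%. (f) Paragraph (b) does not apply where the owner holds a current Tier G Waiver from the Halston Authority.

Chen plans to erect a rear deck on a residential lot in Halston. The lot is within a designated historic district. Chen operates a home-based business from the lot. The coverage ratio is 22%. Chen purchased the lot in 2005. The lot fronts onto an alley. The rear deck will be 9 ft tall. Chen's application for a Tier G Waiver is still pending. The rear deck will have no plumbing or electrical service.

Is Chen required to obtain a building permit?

Exception (a): there is no plumbing or electrical service — every condition holds. Turning to paragraphs (c)–(e): (c) is triggered — the lot is in a historic district. (d) applies (a home-based business operates on the lot), but yields to (e): (e) is triggered — the coverage ratio is 22%, meeting the 21% threshold. Exception (a) does not apply.
Exception (b) does not apply: the structure's height is 9 ft, not under 9 ft.
No exception displaces § 28.1.

Yes — Chen must obtain a building permit.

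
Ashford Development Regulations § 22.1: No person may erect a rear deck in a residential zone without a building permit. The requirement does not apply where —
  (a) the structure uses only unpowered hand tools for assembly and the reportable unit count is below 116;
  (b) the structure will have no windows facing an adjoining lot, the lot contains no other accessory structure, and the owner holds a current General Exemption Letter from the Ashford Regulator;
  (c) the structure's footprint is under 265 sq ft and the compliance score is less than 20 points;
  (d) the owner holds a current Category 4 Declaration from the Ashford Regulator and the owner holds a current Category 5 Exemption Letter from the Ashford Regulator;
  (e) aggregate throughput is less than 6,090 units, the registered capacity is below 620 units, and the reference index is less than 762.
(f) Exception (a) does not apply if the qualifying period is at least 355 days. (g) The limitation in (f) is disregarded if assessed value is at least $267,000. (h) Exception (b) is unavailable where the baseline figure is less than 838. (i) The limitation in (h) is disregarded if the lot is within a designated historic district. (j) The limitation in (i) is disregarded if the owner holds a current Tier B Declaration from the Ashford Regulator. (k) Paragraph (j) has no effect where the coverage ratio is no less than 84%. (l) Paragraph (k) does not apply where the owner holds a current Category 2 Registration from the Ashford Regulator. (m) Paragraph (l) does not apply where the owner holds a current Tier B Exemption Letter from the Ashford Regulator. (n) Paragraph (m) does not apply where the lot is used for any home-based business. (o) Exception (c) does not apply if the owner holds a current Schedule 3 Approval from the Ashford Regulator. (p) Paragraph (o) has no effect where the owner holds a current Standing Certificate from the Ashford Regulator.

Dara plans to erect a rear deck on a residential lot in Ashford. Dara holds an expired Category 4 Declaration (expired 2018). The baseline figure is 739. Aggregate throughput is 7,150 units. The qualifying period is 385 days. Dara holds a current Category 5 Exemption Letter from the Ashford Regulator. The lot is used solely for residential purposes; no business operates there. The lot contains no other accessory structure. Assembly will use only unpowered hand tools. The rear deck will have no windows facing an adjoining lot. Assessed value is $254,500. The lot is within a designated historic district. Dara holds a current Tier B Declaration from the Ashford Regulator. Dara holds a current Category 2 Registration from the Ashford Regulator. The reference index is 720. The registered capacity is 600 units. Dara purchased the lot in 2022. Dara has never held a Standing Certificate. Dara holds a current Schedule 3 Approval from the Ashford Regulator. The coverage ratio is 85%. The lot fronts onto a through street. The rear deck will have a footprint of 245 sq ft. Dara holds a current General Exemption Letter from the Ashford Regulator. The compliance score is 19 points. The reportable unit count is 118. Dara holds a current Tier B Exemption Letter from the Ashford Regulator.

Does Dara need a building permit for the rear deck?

No — exception (b) applies; Dara does not need a building permit.

Exception (a) fails — the reportable unit count is 118, not below 116.
Exception (b)'s conditions are all satisfied: no windows face an adjoining lot; the lot has no other accessory structure; a current General Exemption Letter is held. Applying paragraphs (h)–(n): (h) applies (the baseline figure is 739, less than the 838 limit), but is itself disapplied by (i): (i) is engaged — the lot is in a historic district. (j) is triggered (a current Tier B Declaration is held), but is set aside by (k): (k) is triggered — the coverage ratio is 85%, meeting the 84% threshold. (l) would limit (k) — a current Category 2 Registration is held — but (m) sets (l) aside: (m) operates against (l): a current Tier B Exemption Letter is held. (n) is not engaged (the lot is solely residential), so (m) stands. Exception (b) stands.
Exception (c)'s conditions are all satisfied: the structure's footprint is 245 sq ft, under the 265 sq ft limit; the compliance score is 19 points, less than the 20 points limit. Turning to paragraphs (o)–(p): (o) is triggered — a current Schedule 3 Approval is held. (p), which would lift (o), does not operate here — no current Standing Certificate is held. (c) is therefore removed.
Exception (d) fails — the Category 4 Declaration is not current.
Exception (e) does not apply: aggregate throughput is 7,150 units, not less than 6,090 units.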